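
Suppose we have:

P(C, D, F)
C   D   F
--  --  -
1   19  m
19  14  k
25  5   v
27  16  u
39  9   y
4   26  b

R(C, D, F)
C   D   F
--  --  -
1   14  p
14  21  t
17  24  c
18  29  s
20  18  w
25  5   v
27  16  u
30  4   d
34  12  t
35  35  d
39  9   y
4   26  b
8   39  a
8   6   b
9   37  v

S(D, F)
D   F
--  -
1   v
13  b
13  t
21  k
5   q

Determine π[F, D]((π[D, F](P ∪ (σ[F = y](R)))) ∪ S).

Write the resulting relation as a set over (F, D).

Selection F = y: {(39, 9, y)}
Set union of the two operands is {(1, 19, m), (19, 14, k), (25, 5, v), (27, 16, u), (39, 9, y), (4, 26, b)}.
π[D, F]: project onto (D, F) → {(14, k), (16, u), (19, m), (26, b), (5, v), (9, y)}
Set union of the two operands is {(1, v), (13, b), (13, t), (14, k), (16, u), (19, m), (21, k), (26, b), (5, q), (5, v), (9, y)}.
π[F, D]: project onto (F, D) → {(b, 13), (b, 26), (k, 14), (k, 21), (m, 19), (q, 5), (t, 13), (u, 16), (v, 1), (v, 5), (y, 9)}

{(b, 13), (b, 26), (k, 14), (k, 21), (m, 19), (q, 5), (t, 13), (u, 16), (v, 1), (v, 5), (y, 9)}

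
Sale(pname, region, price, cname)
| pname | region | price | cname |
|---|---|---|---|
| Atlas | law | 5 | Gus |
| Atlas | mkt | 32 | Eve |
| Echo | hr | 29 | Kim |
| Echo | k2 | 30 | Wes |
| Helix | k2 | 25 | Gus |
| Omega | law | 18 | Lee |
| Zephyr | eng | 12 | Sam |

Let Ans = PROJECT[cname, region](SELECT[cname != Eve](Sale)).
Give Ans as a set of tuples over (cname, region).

{(Gus, k2), (Gus, law), (Kim, hr), (Lee, law), (Sam, eng), (Wes, k2)}

σ[cname != Eve]: keep tuples satisfying cname != Eve → {(Atlas, law, 5, Gus), (Echo, hr, 29, Kim), (Echo, k2, 30, Wes), (Helix, k2, 25, Gus), (Omega, law, 18, Lee), (Zephyr, eng, 12, Sam)}
Keep only column(s) cname, region: {(Gus, k2), (Gus, law), (Kim, hr), (Lee, law), (Sam, eng), (Wes, k2)}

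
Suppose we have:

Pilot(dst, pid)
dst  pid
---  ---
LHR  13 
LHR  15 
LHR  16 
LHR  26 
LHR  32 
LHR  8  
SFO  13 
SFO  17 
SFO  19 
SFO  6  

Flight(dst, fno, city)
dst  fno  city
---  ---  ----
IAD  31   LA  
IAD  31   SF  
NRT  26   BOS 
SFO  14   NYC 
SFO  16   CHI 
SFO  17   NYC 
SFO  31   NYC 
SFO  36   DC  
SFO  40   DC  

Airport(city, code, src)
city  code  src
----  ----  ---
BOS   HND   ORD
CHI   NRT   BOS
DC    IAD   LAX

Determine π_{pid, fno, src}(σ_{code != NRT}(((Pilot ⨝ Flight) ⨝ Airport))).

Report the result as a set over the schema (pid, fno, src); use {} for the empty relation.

{(13, 36, LAX), (13, 40, LAX), (17, 36, LAX), (17, 40, LAX), (19, 36, LAX), (19, 40, LAX), (6, 36, LAX), (6, 40, LAX)}

Joining Pilot and Flight on dst yields {(SFO, 13, 14, NYC), (SFO, 13, 16, CHI), (SFO, 13, 17, NYC), (SFO, 13, 31, NYC), (SFO, 13, 36, DC), (SFO, 13, 40, DC), (SFO, 17, 14, NYC), (SFO, 17, 16, CHI), (SFO, 17, 17, NYC), (SFO, 17, 31, NYC), (SFO, 17, 36, DC), (SFO, 17, 40, DC), (SFO, 19, 14, NYC), (SFO, 19, 16, CHI), (SFO, 19, 17, NYC), (SFO, 19, 31, NYC), (SFO, 19, 36, DC), (SFO, 19, 40, DC), (SFO, 6, 14, NYC), (SFO, 6, 16, CHI), (SFO, 6, 17, NYC), (SFO, 6, 31, NYC), (SFO, 6, 36, DC), (SFO, 6, 40, DC)}.
Joining (Pilot ⨝ Flight) and Airport on city yields {(SFO, 13, 16, CHI, NRT, BOS), (SFO, 13, 36, DC, IAD, LAX), (SFO, 13, 40, DC, IAD, LAX), (SFO, 17, 16, CHI, NRT, BOS), (SFO, 17, 36, DC, IAD, LAX), (SFO, 17, 40, DC, IAD, LAX), (SFO, 19, 16, CHI, NRT, BOS), (SFO, 19, 36, DC, IAD, LAX), (SFO, 19, 40, DC, IAD, LAX), (SFO, 6, 16, CHI, NRT, BOS), (SFO, 6, 36, DC, IAD, LAX), (SFO, 6, 40, DC, IAD, LAX)}.
Apply σ_{code != NRT}; surviving tuples: {(SFO, 13, 36, DC, IAD, LAX), (SFO, 13, 40, DC, IAD, LAX), (SFO, 17, 36, DC, IAD, LAX), (SFO, 17, 40, DC, IAD, LAX), (SFO, 19, 36, DC, IAD, LAX), (SFO, 19, 40, DC, IAD, LAX), (SFO, 6, 36, DC, IAD, LAX), (SFO, 6, 40, DC, IAD, LAX)}
π[pid, fno, src]: project onto (pid, fno, src) → {(13, 36, LAX), (13, 40, LAX), (17, 36, LAX), (17, 40, LAX), (19, 36, LAX), (19, 40, LAX), (6, 36, LAX), (6, 40, LAX)}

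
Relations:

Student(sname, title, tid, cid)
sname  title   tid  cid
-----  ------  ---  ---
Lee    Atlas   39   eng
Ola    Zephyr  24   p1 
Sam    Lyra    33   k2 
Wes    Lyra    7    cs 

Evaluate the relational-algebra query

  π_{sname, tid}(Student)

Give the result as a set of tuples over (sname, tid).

{(Lee, 39), (Ola, 24), (Sam, 33), (Wes, 7)}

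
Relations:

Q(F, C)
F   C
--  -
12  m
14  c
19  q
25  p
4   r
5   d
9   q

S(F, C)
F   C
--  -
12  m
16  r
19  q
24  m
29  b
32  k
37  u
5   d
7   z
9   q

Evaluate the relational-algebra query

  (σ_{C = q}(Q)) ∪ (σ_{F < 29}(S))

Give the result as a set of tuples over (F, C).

Filtering on C = q leaves {(19, q), (9, q)}.
Filtering on F < 29 leaves {(12, m), (16, r), (19, q), (24, m), (5, d), (7, z), (9, q)}.
Taking the union: {(12, m), (16, r), (19, q), (24, m), (5, d), (7, z), (9, q)}

{(12, m), (16, r), (19, q), (24, m), (5, d), (7, z), (9, q)}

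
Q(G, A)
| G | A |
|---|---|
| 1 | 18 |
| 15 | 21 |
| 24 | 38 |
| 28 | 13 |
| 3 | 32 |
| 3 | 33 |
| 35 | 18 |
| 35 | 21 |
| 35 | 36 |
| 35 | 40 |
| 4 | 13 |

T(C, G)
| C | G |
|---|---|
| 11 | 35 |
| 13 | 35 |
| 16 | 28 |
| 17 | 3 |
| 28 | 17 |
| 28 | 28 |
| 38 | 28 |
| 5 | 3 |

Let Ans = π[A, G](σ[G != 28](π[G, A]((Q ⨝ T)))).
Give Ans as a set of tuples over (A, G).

Joining Q and T on G yields {(28, 13, 16), (28, 13, 28), (28, 13, 38), (3, 32, 17), (3, 32, 5), (3, 33, 17), (3, 33, 5), (35, 18, 11), (35, 18, 13), (35, 21, 11), (35, 21, 13), (35, 36, 11), (35, 36, 13), (35, 40, 11), (35, 40, 13)}.
π[G, A]: project onto (G, A) (8 duplicate(s) eliminated) → {(28, 13), (3, 32), (3, 33), (35, 18), (35, 21), (35, 36), (35, 40)}
σ[G != 28]: keep tuples satisfying G != 28 → {(3, 32), (3, 33), (35, 18), (35, 21), (35, 36), (35, 40)}
π[A, G]: project onto (A, G) → {(18, 35), (21, 35), (32, 3), (33, 3), (36, 35), (40, 35)}

{(18, 35), (21, 35), (32, 3), (33, 3), (36, 35), (40, 35)}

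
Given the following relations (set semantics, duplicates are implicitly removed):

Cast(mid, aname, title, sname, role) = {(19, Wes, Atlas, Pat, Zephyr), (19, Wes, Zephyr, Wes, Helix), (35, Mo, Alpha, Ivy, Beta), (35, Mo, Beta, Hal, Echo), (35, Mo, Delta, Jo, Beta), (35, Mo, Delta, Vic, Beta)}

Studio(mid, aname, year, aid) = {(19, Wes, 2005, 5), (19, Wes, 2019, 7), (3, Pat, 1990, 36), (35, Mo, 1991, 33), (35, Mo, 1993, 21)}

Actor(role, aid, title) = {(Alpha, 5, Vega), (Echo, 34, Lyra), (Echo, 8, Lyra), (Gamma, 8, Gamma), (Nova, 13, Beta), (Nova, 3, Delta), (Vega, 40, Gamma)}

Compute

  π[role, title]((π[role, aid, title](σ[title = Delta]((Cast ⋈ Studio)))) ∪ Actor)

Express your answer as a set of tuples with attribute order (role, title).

{(Alpha, Vega), (Beta, Delta), (Echo, Lyra), (Gamma, Gamma), (Nova, Beta), (Nova, Delta), (Vega, Gamma)}

Natural join on mid, aname: {(19, Wes, Atlas, Pat, Zephyr, 2005, 5), (19, Wes, Atlas, Pat, Zephyr, 2019, 7), (19, Wes, Zephyr, Wes, Helix, 2005, 5), (19, Wes, Zephyr, Wes, Helix, 2019, 7), (35, Mo, Alpha, Ivy, Beta, 1991, 33), (35, Mo, Alpha, Ivy, Beta, 1993, 21), (35, Mo, Beta, Hal, Echo, 1991, 33), (35, Mo, Beta, Hal, Echo, 1993, 21), (35, Mo, Delta, Jo, Beta, 1991, 33), (35, Mo, Delta, Jo, Beta, 1993, 21), (35, Mo, Delta, Vic, Beta, 1991, 33), (35, Mo, Delta, Vic, Beta, 1993, 21)}
Filtering on title = Delta leaves {(35, Mo, Delta, Jo, Beta, 1991, 33), (35, Mo, Delta, Jo, Beta, 1993, 21), (35, Mo, Delta, Vic, Beta, 1991, 33), (35, Mo, Delta, Vic, Beta, 1993, 21)}.
Projecting to role, aid, title (2 duplicate(s) eliminated): {(Beta, 21, Delta), (Beta, 33, Delta)}
Set union of the two operands is {(Alpha, 5, Vega), (Beta, 21, Delta), (Beta, 33, Delta), (Echo, 34, Lyra), (Echo, 8, Lyra), (Gamma, 8, Gamma), (Nova, 13, Beta), (Nova, 3, Delta), (Vega, 40, Gamma)}.
Projecting to role, title (2 duplicate(s) eliminated): {(Alpha, Vega), (Beta, Delta), (Echo, Lyra), (Gamma, Gamma), (Nova, Beta), (Nova, Delta), (Vega, Gamma)}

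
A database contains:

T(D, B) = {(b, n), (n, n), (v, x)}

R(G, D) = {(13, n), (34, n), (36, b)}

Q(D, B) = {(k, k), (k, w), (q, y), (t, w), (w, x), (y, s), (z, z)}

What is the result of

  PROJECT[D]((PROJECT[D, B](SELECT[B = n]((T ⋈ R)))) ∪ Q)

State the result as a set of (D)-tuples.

T ⋈ R (natural join on D): {(b, n, 36), (n, n, 13), (n, n, 34)}
Apply σ_{B = n}; surviving tuples: {(b, n, 36), (n, n, 13), (n, n, 34)}
π[D, B]: project onto (D, B) (1 duplicate(s) eliminated) → {(b, n), (n, n)}
Set union of the two operands is {(b, n), (k, k), (k, w), (n, n), (q, y), (t, w), (w, x), (y, s), (z, z)}.
π[D]: project onto (D) (1 duplicate(s) eliminated) → {b, k, n, q, t, w, y, z}

{b, k, n, q, t, w, y, z}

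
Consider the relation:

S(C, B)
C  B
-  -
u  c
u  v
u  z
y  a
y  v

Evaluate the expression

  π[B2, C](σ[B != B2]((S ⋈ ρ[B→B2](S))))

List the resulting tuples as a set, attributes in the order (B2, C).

ρ[B→B2]: schema becomes (C, B2); tuples unchanged.
Natural join on C: {(u, c, c), (u, c, v), (u, c, z), (u, v, c), (u, v, v), (u, v, z), (u, z, c), (u, z, v), (u, z, z), (y, a, a), (y, a, v), (y, v, a), (y, v, v)}
Filtering on B != B2 leaves {(u, c, v), (u, c, z), (u, v, c), (u, v, z), (u, z, c), (u, z, v), (y, a, v), (y, v, a)}.
Projecting to B2, C (3 duplicate(s) eliminated): {(a, y), (c, u), (v, u), (v, y), (z, u)}

{(a, y), (c, u), (v, u), (v, y), (z, u)}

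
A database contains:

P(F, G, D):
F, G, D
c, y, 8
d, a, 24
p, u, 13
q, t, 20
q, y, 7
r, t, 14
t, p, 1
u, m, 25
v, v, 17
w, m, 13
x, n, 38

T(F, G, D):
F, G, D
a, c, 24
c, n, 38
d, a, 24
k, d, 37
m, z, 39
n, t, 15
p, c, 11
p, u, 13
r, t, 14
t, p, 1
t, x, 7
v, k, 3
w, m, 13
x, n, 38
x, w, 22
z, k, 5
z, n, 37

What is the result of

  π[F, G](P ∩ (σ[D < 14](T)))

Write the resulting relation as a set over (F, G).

{(p, u), (t, p), (w, m)}

Selection D < 14: {(p, c, 11), (p, u, 13), (t, p, 1), (t, x, 7), (v, k, 3), (w, m, 13), (z, k, 5)}
Set intersection of the two operands is {(p, u, 13), (t, p, 1), (w, m, 13)}.
π[F, G]: project onto (F, G) → {(p, u), (t, p), (w, m)}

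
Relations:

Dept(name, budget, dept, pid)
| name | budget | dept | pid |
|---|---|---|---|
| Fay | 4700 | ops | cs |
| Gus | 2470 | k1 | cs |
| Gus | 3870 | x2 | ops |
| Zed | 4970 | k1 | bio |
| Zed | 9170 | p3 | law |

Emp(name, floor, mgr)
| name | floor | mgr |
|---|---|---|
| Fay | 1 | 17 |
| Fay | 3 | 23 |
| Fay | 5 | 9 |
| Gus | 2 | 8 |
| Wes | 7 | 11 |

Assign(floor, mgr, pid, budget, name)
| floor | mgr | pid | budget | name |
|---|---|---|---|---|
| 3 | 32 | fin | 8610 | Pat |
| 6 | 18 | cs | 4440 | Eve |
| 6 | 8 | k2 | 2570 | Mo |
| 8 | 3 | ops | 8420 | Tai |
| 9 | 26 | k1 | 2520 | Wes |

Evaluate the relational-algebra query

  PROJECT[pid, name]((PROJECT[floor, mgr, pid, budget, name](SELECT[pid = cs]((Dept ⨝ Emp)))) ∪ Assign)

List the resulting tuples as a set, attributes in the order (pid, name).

{(cs, Eve), (cs, Fay), (cs, Gus), (fin, Pat), (k1, Wes), (k2, Mo), (ops, Tai)}

Joining Dept and Emp on name yields {(Fay, 4700, ops, cs, 1, 17), (Fay, 4700, ops, cs, 3, 23), (Fay, 4700, ops, cs, 5, 9), (Gus, 2470, k1, cs, 2, 8), (Gus, 3870, x2, ops, 2, 8)}.
Apply σ_{pid = cs}; surviving tuples: {(Fay, 4700, ops, cs, 1, 17), (Fay, 4700, ops, cs, 3, 23), (Fay, 4700, ops, cs, 5, 9), (Gus, 2470, k1, cs, 2, 8)}
π[floor, mgr, pid, budget, name]: project onto (floor, mgr, pid, budget, name) → {(1, 17, cs, 4700, Fay), (2, 8, cs, 2470, Gus), (3, 23, cs, 4700, Fay), (5, 9, cs, 4700, Fay)}
Union: {(1, 17, cs, 4700, Fay), (2, 8, cs, 2470, Gus), (3, 23, cs, 4700, Fay), (5, 9, cs, 4700, Fay)} with {(3, 32, fin, 8610, Pat), (6, 18, cs, 4440, Eve), (6, 8, k2, 2570, Mo), (8, 3, ops, 8420, Tai), (9, 26, k1, 2520, Wes)} → {(1, 17, cs, 4700, Fay), (2, 8, cs, 2470, Gus), (3, 23, cs, 4700, Fay), (3, 32, fin, 8610, Pat), (5, 9, cs, 4700, Fay), (6, 18, cs, 4440, Eve), (6, 8, k2, 2570, Mo), (8, 3, ops, 8420, Tai), (9, 26, k1, 2520, Wes)}
π[pid, name]: project onto (pid, name) (2 duplicate(s) eliminated) → {(cs, Eve), (cs, Fay), (cs, Gus), (fin, Pat), (k1, Wes), (k2, Mo), (ops, Tai)}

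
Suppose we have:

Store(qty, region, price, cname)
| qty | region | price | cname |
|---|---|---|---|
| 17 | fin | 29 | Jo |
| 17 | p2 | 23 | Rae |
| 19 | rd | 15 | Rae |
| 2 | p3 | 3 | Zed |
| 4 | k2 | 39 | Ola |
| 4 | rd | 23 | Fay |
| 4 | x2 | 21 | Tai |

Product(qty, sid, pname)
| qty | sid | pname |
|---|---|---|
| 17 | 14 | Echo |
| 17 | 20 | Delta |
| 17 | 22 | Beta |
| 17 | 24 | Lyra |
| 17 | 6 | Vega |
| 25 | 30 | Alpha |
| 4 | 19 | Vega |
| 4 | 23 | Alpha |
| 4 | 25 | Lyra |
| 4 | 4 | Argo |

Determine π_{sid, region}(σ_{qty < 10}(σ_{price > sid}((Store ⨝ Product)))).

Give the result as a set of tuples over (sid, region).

{(19, k2), (19, rd), (19, x2), (23, k2), (25, k2), (4, k2), (4, rd), (4, x2)}

Joining Store and Product on qty yields {(17, fin, 29, Jo, 14, Echo), (17, fin, 29, Jo, 20, Delta), (17, fin, 29, Jo, 22, Beta), (17, fin, 29, Jo, 24, Lyra), (17, fin, 29, Jo, 6, Vega), (17, p2, 23, Rae, 14, Echo), (17, p2, 23, Rae, 20, Delta), (17, p2, 23, Rae, 22, Beta), (17, p2, 23, Rae, 24, Lyra), (17, p2, 23, Rae, 6, Vega), (4, k2, 39, Ola, 19, Vega), (4, k2, 39, Ola, 23, Alpha), (4, k2, 39, Ola, 25, Lyra), (4, k2, 39, Ola, 4, Argo), (4, rd, 23, Fay, 19, Vega), (4, rd, 23, Fay, 23, Alpha), (4, rd, 23, Fay, 25, Lyra), (4, rd, 23, Fay, 4, Argo), (4, x2, 21, Tai, 19, Vega), (4, x2, 21, Tai, 23, Alpha), (4, x2, 21, Tai, 25, Lyra), (4, x2, 21, Tai, 4, Argo)}.
σ[price > sid]: keep tuples satisfying price > sid → {(17, fin, 29, Jo, 14, Echo), (17, fin, 29, Jo, 20, Delta), (17, fin, 29, Jo, 22, Beta), (17, fin, 29, Jo, 24, Lyra), (17, fin, 29, Jo, 6, Vega), (17, p2, 23, Rae, 14, Echo), (17, p2, 23, Rae, 20, Delta), (17, p2, 23, Rae, 22, Beta), (17, p2, 23, Rae, 6, Vega), (4, k2, 39, Ola, 19, Vega), (4, k2, 39, Ola, 23, Alpha), (4, k2, 39, Ola, 25, Lyra), (4, k2, 39, Ola, 4, Argo), (4, rd, 23, Fay, 19, Vega), (4, rd, 23, Fay, 4, Argo), (4, x2, 21, Tai, 19, Vega), (4, x2, 21, Tai, 4, Argo)}
σ[qty < 10]: keep tuples satisfying qty < 10 → {(4, k2, 39, Ola, 19, Vega), (4, k2, 39, Ola, 23, Alpha), (4, k2, 39, Ola, 25, Lyra), (4, k2, 39, Ola, 4, Argo), (4, rd, 23, Fay, 19, Vega), (4, rd, 23, Fay, 4, Argo), (4, x2, 21, Tai, 19, Vega), (4, x2, 21, Tai, 4, Argo)}
π[sid, region]: project onto (sid, region) → {(19, k2), (19, rd), (19, x2), (23, k2), (25, k2), (4, k2), (4, rd), (4, x2)}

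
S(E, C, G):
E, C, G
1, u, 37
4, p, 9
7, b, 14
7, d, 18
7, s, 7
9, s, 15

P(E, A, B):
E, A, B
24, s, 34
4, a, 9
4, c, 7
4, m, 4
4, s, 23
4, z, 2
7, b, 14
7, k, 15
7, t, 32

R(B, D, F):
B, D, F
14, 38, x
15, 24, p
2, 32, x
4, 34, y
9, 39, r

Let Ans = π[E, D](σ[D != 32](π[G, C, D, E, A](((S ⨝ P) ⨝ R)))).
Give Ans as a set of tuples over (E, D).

{(4, 34), (4, 39), (7, 24), (7, 38)}

S ⋈ P (natural join on E): {(4, p, 9, a, 9), (4, p, 9, c, 7), (4, p, 9, m, 4), (4, p, 9, s, 23), (4, p, 9, z, 2), (7, b, 14, b, 14), (7, b, 14, k, 15), (7, b, 14, t, 32), (7, d, 18, b, 14), (7, d, 18, k, 15), (7, d, 18, t, 32), (7, s, 7, b, 14), (7, s, 7, k, 15), (7, s, 7, t, 32)}
(S ⨝ P) ⋈ R (natural join on B): {(4, p, 9, a, 9, 39, r), (4, p, 9, m, 4, 34, y), (4, p, 9, z, 2, 32, x), (7, b, 14, b, 14, 38, x), (7, b, 14, k, 15, 24, p), (7, d, 18, b, 14, 38, x), (7, d, 18, k, 15, 24, p), (7, s, 7, b, 14, 38, x), (7, s, 7, k, 15, 24, p)}
Projecting to G, C, D, E, A: {(14, b, 24, 7, k), (14, b, 38, 7, b), (18, d, 24, 7, k), (18, d, 38, 7, b), (7, s, 24, 7, k), (7, s, 38, 7, b), (9, p, 32, 4, z), (9, p, 34, 4, m), (9, p, 39, 4, a)}
Selection D != 32: {(14, b, 24, 7, k), (14, b, 38, 7, b), (18, d, 24, 7, k), (18, d, 38, 7, b), (7, s, 24, 7, k), (7, s, 38, 7, b), (9, p, 34, 4, m), (9, p, 39, 4, a)}
Projecting to E, D (4 duplicate(s) eliminated): {(4, 34), (4, 39), (7, 24), (7, 38)}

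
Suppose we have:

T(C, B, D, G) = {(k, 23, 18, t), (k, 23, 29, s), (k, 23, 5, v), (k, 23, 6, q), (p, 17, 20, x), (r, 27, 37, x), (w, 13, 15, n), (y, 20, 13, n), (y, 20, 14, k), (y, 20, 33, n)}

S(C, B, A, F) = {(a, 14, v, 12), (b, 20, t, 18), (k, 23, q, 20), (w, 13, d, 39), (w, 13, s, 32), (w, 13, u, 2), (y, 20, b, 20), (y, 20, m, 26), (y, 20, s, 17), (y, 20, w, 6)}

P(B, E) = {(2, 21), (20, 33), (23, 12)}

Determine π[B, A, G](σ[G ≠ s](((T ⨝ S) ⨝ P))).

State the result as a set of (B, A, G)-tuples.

Joining T and S on C, B yields {(k, 23, 18, t, q, 20), (k, 23, 29, s, q, 20), (k, 23, 5, v, q, 20), (k, 23, 6, q, q, 20), (w, 13, 15, n, d, 39), (w, 13, 15, n, s, 32), (w, 13, 15, n, u, 2), (y, 20, 13, n, b, 20), (y, 20, 13, n, m, 26), (y, 20, 13, n, s, 17), (y, 20, 13, n, w, 6), (y, 20, 14, k, b, 20), (y, 20, 14, k, m, 26), (y, 20, 14, k, s, 17), (y, 20, 14, k, w, 6), (y, 20, 33, n, b, 20), (y, 20, 33, n, m, 26), (y, 20, 33, n, s, 17), (y, 20, 33, n, w, 6)}.
Joining (T ⨝ S) and P on B yields {(k, 23, 18, t, q, 20, 12), (k, 23, 29, s, q, 20, 12), (k, 23, 5, v, q, 20, 12), (k, 23, 6, q, q, 20, 12), (y, 20, 13, n, b, 20, 33), (y, 20, 13, n, m, 26, 33), (y, 20, 13, n, s, 17, 33), (y, 20, 13, n, w, 6, 33), (y, 20, 14, k, b, 20, 33), (y, 20, 14, k, m, 26, 33), (y, 20, 14, k, s, 17, 33), (y, 20, 14, k, w, 6, 33), (y, 20, 33, n, b, 20, 33), (y, 20, 33, n, m, 26, 33), (y, 20, 33, n, s, 17, 33), (y, 20, 33, n, w, 6, 33)}.
Filtering on G ≠ s leaves {(k, 23, 18, t, q, 20, 12), (k, 23, 5, v, q, 20, 12), (k, 23, 6, q, q, 20, 12), (y, 20, 13, n, b, 20, 33), (y, 20, 13, n, m, 26, 33), (y, 20, 13, n, s, 17, 33), (y, 20, 13, n, w, 6, 33), (y, 20, 14, k, b, 20, 33), (y, 20, 14, k, m, 26, 33), (y, 20, 14, k, s, 17, 33), (y, 20, 14, k, w, 6, 33), (y, 20, 33, n, b, 20, 33), (y, 20, 33, n, m, 26, 33), (y, 20, 33, n, s, 17, 33), (y, 20, 33, n, w, 6, 33)}.
Projecting to B, A, G (4 duplicate(s) eliminated): {(20, b, k), (20, b, n), (20, m, k), (20, m, n), (20, s, k), (20, s, n), (20, w, k), (20, w, n), (23, q, q), (23, q, t), (23, q, v)}

{(20, b, k), (20, b, n), (20, m, k), (20, m, n), (20, s, k), (20, s, n), (20, w, k), (20, w, n), (23, q, q), (23, q, t), (23, q, v)}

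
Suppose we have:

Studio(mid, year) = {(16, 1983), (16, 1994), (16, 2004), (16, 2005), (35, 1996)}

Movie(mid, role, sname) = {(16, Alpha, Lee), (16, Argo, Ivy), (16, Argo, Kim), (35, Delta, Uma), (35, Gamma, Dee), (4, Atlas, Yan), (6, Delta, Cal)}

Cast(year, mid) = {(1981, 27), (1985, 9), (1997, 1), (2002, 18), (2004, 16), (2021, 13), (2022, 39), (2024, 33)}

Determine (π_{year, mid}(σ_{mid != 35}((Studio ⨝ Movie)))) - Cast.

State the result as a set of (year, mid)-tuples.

{(1983, 16), (1994, 16), (2005, 16)}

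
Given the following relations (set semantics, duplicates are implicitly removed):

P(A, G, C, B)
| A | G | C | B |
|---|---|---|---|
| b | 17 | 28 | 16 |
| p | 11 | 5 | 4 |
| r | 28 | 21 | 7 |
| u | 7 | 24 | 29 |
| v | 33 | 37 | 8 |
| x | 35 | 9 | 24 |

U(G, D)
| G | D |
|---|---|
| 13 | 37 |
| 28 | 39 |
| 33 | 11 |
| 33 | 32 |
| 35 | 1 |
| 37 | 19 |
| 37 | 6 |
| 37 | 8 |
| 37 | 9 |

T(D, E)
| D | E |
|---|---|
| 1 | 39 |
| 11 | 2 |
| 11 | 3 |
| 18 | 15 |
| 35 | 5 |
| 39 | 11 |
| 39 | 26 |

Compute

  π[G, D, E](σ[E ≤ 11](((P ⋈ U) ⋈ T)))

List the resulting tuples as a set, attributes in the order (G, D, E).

{(28, 39, 11), (33, 11, 2), (33, 11, 3)}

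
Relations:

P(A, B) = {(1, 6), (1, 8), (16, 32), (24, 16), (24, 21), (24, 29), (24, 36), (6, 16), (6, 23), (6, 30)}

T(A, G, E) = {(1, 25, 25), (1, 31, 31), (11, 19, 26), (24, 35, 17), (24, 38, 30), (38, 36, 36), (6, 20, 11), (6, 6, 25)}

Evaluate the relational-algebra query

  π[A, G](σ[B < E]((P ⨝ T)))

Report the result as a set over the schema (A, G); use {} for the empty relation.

{(1, 25), (1, 31), (24, 35), (24, 38), (6, 6)}

Joining P and T on A yields {(1, 6, 25, 25), (1, 6, 31, 31), (1, 8, 25, 25), (1, 8, 31, 31), (24, 16, 35, 17), (24, 16, 38, 30), (24, 21, 35, 17), (24, 21, 38, 30), (24, 29, 35, 17), (24, 29, 38, 30), (24, 36, 35, 17), (24, 36, 38, 30), (6, 16, 20, 11), (6, 16, 6, 25), (6, 23, 20, 11), (6, 23, 6, 25), (6, 30, 20, 11), (6, 30, 6, 25)}.
Apply σ_{B < E}; surviving tuples: {(1, 6, 25, 25), (1, 6, 31, 31), (1, 8, 25, 25), (1, 8, 31, 31), (24, 16, 35, 17), (24, 16, 38, 30), (24, 21, 38, 30), (24, 29, 38, 30), (6, 16, 6, 25), (6, 23, 6, 25)}
π_{A, G} gives {(1, 25), (1, 31), (24, 35), (24, 38), (6, 6)} (5 duplicate(s) eliminated).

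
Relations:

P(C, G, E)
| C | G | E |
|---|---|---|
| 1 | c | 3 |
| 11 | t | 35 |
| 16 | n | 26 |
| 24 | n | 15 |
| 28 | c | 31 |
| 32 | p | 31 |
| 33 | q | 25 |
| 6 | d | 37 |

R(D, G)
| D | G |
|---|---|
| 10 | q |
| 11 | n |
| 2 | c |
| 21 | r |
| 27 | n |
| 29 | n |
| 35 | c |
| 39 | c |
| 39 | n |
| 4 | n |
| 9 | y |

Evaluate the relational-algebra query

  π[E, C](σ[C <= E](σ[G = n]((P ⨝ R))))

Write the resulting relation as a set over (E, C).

{(26, 16)}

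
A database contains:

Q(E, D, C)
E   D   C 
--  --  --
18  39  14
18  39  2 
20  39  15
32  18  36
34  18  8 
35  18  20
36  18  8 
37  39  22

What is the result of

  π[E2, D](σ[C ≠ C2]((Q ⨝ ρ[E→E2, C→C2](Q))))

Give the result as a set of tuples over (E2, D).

ρ[E→E2, C→C2]: schema becomes (E2, D, C2); tuples unchanged.
Joining Q and ρ[E→E2, C→C2](Q) on D yields {(18, 39, 14, 18, 14), (18, 39, 14, 18, 2), (18, 39, 14, 20, 15), (18, 39, 14, 37, 22), (18, 39, 2, 18, 14), (18, 39, 2, 18, 2), (18, 39, 2, 20, 15), (18, 39, 2, 37, 22), (20, 39, 15, 18, 14), (20, 39, 15, 18, 2), (20, 39, 15, 20, 15), (20, 39, 15, 37, 22), (32, 18, 36, 32, 36), (32, 18, 36, 34, 8), (32, 18, 36, 35, 20), (32, 18, 36, 36, 8), (34, 18, 8, 32, 36), (34, 18, 8, 34, 8), (34, 18, 8, 35, 20), (34, 18, 8, 36, 8), (35, 18, 20, 32, 36), (35, 18, 20, 34, 8), (35, 18, 20, 35, 20), (35, 18, 20, 36, 8), (36, 18, 8, 32, 36), (36, 18, 8, 34, 8), (36, 18, 8, 35, 20), (36, 18, 8, 36, 8), (37, 39, 22, 18, 14), (37, 39, 22, 18, 2), (37, 39, 22, 20, 15), (37, 39, 22, 37, 22)}.
Filtering on C ≠ C2 leaves {(18, 39, 14, 18, 2), (18, 39, 14, 20, 15), (18, 39, 14, 37, 22), (18, 39, 2, 18, 14), (18, 39, 2, 20, 15), (18, 39, 2, 37, 22), (20, 39, 15, 18, 14), (20, 39, 15, 18, 2), (20, 39, 15, 37, 22), (32, 18, 36, 34, 8), (32, 18, 36, 35, 20), (32, 18, 36, 36, 8), (34, 18, 8, 32, 36), (34, 18, 8, 35, 20), (35, 18, 20, 32, 36), (35, 18, 20, 34, 8), (35, 18, 20, 36, 8), (36, 18, 8, 32, 36), (36, 18, 8, 35, 20), (37, 39, 22, 18, 14), (37, 39, 22, 18, 2), (37, 39, 22, 20, 15)}.
π[E2, D]: project onto (E2, D) (15 duplicate(s) eliminated) → {(18, 39), (20, 39), (32, 18), (34, 18), (35, 18), (36, 18), (37, 39)}

{(18, 39), (20, 39), (32, 18), (34, 18), (35, 18), (36, 18), (37, 39)}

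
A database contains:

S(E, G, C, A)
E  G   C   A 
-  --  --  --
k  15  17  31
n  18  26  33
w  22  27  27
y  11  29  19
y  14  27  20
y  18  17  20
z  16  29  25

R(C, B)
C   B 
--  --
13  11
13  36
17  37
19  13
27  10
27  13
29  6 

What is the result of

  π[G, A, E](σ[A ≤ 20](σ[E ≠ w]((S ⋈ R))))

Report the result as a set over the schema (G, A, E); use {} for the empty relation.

Joining S and R on C yields {(k, 15, 17, 31, 37), (w, 22, 27, 27, 10), (w, 22, 27, 27, 13), (y, 11, 29, 19, 6), (y, 14, 27, 20, 10), (y, 14, 27, 20, 13), (y, 18, 17, 20, 37), (z, 16, 29, 25, 6)}.
σ[E ≠ w]: keep tuples satisfying E ≠ w → {(k, 15, 17, 31, 37), (y, 11, 29, 19, 6), (y, 14, 27, 20, 10), (y, 14, 27, 20, 13), (y, 18, 17, 20, 37), (z, 16, 29, 25, 6)}
σ[A ≤ 20]: keep tuples satisfying A ≤ 20 → {(y, 11, 29, 19, 6), (y, 14, 27, 20, 10), (y, 14, 27, 20, 13), (y, 18, 17, 20, 37)}
π_{G, A, E} gives {(11, 19, y), (14, 20, y), (18, 20, y)} (1 duplicate(s) eliminated).

{(11, 19, y), (14, 20, y), (18, 20, y)}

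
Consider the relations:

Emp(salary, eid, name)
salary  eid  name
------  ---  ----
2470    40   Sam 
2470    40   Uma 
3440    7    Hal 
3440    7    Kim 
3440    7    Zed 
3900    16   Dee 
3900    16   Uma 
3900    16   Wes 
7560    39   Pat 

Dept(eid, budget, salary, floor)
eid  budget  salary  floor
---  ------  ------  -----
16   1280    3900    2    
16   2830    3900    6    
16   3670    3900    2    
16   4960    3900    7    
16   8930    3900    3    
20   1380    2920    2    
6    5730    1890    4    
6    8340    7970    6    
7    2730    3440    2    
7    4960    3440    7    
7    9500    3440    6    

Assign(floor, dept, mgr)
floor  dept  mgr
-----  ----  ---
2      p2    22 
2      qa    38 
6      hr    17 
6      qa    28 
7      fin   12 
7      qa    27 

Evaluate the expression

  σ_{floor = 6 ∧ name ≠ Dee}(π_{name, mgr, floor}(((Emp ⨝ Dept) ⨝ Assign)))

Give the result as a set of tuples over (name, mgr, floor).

{(Hal, 17, 6), (Hal, 28, 6), (Kim, 17, 6), (Kim, 28, 6), (Uma, 17, 6), (Uma, 28, 6), (Wes, 17, 6), (Wes, 28, 6), (Zed, 17, 6), (Zed, 28, 6)}

Emp ⋈ Dept (natural join on salary, eid): {(3440, 7, Hal, 2730, 2), (3440, 7, Hal, 4960, 7), (3440, 7, Hal, 9500, 6), (3440, 7, Kim, 2730, 2), (3440, 7, Kim, 4960, 7), (3440, 7, Kim, 9500, 6), (3440, 7, Zed, 2730, 2), (3440, 7, Zed, 4960, 7), (3440, 7, Zed, 9500, 6), (3900, 16, Dee, 1280, 2), (3900, 16, Dee, 2830, 6), (3900, 16, Dee, 3670, 2), (3900, 16, Dee, 4960, 7), (3900, 16, Dee, 8930, 3), (3900, 16, Uma, 1280, 2), (3900, 16, Uma, 2830, 6), (3900, 16, Uma, 3670, 2), (3900, 16, Uma, 4960, 7), (3900, 16, Uma, 8930, 3), (3900, 16, Wes, 1280, 2), (3900, 16, Wes, 2830, 6), (3900, 16, Wes, 3670, 2), (3900, 16, Wes, 4960, 7), (3900, 16, Wes, 8930, 3)}
(Emp ⨝ Dept) ⋈ Assign (natural join on floor): {(3440, 7, Hal, 2730, 2, p2, 22), (3440, 7, Hal, 2730, 2, qa, 38), (3440, 7, Hal, 4960, 7, fin, 12), (3440, 7, Hal, 4960, 7, qa, 27), (3440, 7, Hal, 9500, 6, hr, 17), (3440, 7, Hal, 9500, 6, qa, 28), (3440, 7, Kim, 2730, 2, p2, 22), (3440, 7, Kim, 2730, 2, qa, 38), (3440, 7, Kim, 4960, 7, fin, 12), (3440, 7, Kim, 4960, 7, qa, 27), (3440, 7, Kim, 9500, 6, hr, 17), (3440, 7, Kim, 9500, 6, qa, 28), (3440, 7, Zed, 2730, 2, p2, 22), (3440, 7, Zed, 2730, 2, qa, 38), (3440, 7, Zed, 4960, 7, fin, 12), (3440, 7, Zed, 4960, 7, qa, 27), (3440, 7, Zed, 9500, 6, hr, 17), (3440, 7, Zed, 9500, 6, qa, 28), (3900, 16, Dee, 1280, 2, p2, 22), (3900, 16, Dee, 1280, 2, qa, 38), (3900, 16, Dee, 2830, 6, hr, 17), (3900, 16, Dee, 2830, 6, qa, 28), (3900, 16, Dee, 3670, 2, p2, 22), (3900, 16, Dee, 3670, 2, qa, 38), (3900, 16, Dee, 4960, 7, fin, 12), (3900, 16, Dee, 4960, 7, qa, 27), (3900, 16, Uma, 1280, 2, p2, 22), (3900, 16, Uma, 1280, 2, qa, 38), (3900, 16, Uma, 2830, 6, hr, 17), (3900, 16, Uma, 2830, 6, qa, 28), (3900, 16, Uma, 3670, 2, p2, 22), (3900, 16, Uma, 3670, 2, qa, 38), (3900, 16, Uma, 4960, 7, fin, 12), (3900, 16, Uma, 4960, 7, qa, 27), (3900, 16, Wes, 1280, 2, p2, 22), (3900, 16, Wes, 1280, 2, qa, 38), (3900, 16, Wes, 2830, 6, hr, 17), (3900, 16, Wes, 2830, 6, qa, 28), (3900, 16, Wes, 3670, 2, p2, 22), (3900, 16, Wes, 3670, 2, qa, 38), (3900, 16, Wes, 4960, 7, fin, 12), (3900, 16, Wes, 4960, 7, qa, 27)}
π_{name, mgr, floor} gives {(Dee, 12, 7), (Dee, 17, 6), (Dee, 22, 2), (Dee, 27, 7), (Dee, 28, 6), (Dee, 38, 2), (Hal, 12, 7), (Hal, 17, 6), (Hal, 22, 2), (Hal, 27, 7), (Hal, 28, 6), (Hal, 38, 2), (Kim, 12, 7), (Kim, 17, 6), (Kim, 22, 2), (Kim, 27, 7), (Kim, 28, 6), (Kim, 38, 2), (Uma, 12, 7), (Uma, 17, 6), (Uma, 22, 2), (Uma, 27, 7), (Uma, 28, 6), (Uma, 38, 2), (Wes, 12, 7), (Wes, 17, 6), (Wes, 22, 2), (Wes, 27, 7), (Wes, 28, 6), (Wes, 38, 2), (Zed, 12, 7), (Zed, 17, 6), (Zed, 22, 2), (Zed, 27, 7), (Zed, 28, 6), (Zed, 38, 2)} (6 duplicate(s) eliminated).
Apply σ_{floor = 6 ∧ name ≠ Dee}; surviving tuples: {(Hal, 17, 6), (Hal, 28, 6), (Kim, 17, 6), (Kim, 28, 6), (Uma, 17, 6), (Uma, 28, 6), (Wes, 17, 6), (Wes, 28, 6), (Zed, 17, 6), (Zed, 28, 6)}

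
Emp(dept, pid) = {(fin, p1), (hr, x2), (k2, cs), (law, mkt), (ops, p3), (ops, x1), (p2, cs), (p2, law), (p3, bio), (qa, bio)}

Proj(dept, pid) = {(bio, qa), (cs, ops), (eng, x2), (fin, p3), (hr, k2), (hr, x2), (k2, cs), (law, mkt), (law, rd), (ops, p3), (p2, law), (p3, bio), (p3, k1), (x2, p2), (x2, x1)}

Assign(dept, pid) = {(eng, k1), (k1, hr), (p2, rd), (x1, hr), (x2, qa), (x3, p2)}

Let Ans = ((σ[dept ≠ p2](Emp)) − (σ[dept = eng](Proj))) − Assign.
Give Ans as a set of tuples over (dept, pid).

Filtering on dept ≠ p2 leaves {(fin, p1), (hr, x2), (k2, cs), (law, mkt), (ops, p3), (ops, x1), (p3, bio), (qa, bio)}.
Filtering on dept = eng leaves {(eng, x2)}.
Difference: {(fin, p1), (hr, x2), (k2, cs), (law, mkt), (ops, p3), (ops, x1), (p3, bio), (qa, bio)} with {(eng, x2)} → {(fin, p1), (hr, x2), (k2, cs), (law, mkt), (ops, p3), (ops, x1), (p3, bio), (qa, bio)}
Difference: {(fin, p1), (hr, x2), (k2, cs), (law, mkt), (ops, p3), (ops, x1), (p3, bio), (qa, bio)} with {(eng, k1), (k1, hr), (p2, rd), (x1, hr), (x2, qa), (x3, p2)} → {(fin, p1), (hr, x2), (k2, cs), (law, mkt), (ops, p3), (ops, x1), (p3, bio), (qa, bio)}

{(fin, p1), (hr, x2), (k2, cs), (law, mkt), (ops, p3), (ops, x1), (p3, bio), (qa, bio)}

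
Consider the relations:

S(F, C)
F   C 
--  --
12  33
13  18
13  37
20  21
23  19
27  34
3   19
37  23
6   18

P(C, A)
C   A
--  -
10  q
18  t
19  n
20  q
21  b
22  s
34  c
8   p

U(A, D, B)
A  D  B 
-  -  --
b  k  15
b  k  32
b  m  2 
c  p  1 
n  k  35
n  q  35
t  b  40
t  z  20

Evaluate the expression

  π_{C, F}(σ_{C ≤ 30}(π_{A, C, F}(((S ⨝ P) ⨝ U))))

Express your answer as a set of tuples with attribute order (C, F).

S ⋈ P (natural join on C): {(13, 18, t), (20, 21, b), (23, 19, n), (27, 34, c), (3, 19, n), (6, 18, t)}
(S ⨝ P) ⋈ U (natural join on A): {(13, 18, t, b, 40), (13, 18, t, z, 20), (20, 21, b, k, 15), (20, 21, b, k, 32), (20, 21, b, m, 2), (23, 19, n, k, 35), (23, 19, n, q, 35), (27, 34, c, p, 1), (3, 19, n, k, 35), (3, 19, n, q, 35), (6, 18, t, b, 40), (6, 18, t, z, 20)}
Projecting to A, C, F (6 duplicate(s) eliminated): {(b, 21, 20), (c, 34, 27), (n, 19, 23), (n, 19, 3), (t, 18, 13), (t, 18, 6)}
Filtering on C ≤ 30 leaves {(b, 21, 20), (n, 19, 23), (n, 19, 3), (t, 18, 13), (t, 18, 6)}.
Projecting to C, F: {(18, 13), (18, 6), (19, 23), (19, 3), (21, 20)}

{(18, 13), (18, 6), (19, 23), (19, 3), (21, 20)}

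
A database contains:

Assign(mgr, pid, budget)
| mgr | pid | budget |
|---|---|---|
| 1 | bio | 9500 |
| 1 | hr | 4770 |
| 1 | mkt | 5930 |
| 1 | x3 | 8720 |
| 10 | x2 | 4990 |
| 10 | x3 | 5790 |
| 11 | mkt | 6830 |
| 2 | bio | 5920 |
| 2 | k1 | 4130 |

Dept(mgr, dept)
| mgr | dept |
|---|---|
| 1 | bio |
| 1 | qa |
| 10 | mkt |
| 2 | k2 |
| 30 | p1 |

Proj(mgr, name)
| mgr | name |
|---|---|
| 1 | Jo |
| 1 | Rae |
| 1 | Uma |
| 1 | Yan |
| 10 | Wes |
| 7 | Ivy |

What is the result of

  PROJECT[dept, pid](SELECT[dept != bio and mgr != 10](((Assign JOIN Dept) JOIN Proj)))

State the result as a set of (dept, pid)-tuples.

{(qa, bio), (qa, hr), (qa, mkt), (qa, x3)}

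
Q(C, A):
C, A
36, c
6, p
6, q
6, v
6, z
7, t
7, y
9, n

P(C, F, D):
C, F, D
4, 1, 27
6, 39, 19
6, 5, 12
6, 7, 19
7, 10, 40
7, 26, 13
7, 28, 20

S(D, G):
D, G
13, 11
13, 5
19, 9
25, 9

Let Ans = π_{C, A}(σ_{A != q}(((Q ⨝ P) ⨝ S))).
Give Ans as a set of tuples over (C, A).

Q ⋈ P (natural join on C): {(6, p, 39, 19), (6, p, 5, 12), (6, p, 7, 19), (6, q, 39, 19), (6, q, 5, 12), (6, q, 7, 19), (6, v, 39, 19), (6, v, 5, 12), (6, v, 7, 19), (6, z, 39, 19), (6, z, 5, 12), (6, z, 7, 19), (7, t, 10, 40), (7, t, 26, 13), (7, t, 28, 20), (7, y, 10, 40), (7, y, 26, 13), (7, y, 28, 20)}
(Q ⨝ P) ⋈ S (natural join on D): {(6, p, 39, 19, 9), (6, p, 7, 19, 9), (6, q, 39, 19, 9), (6, q, 7, 19, 9), (6, v, 39, 19, 9), (6, v, 7, 19, 9), (6, z, 39, 19, 9), (6, z, 7, 19, 9), (7, t, 26, 13, 11), (7, t, 26, 13, 5), (7, y, 26, 13, 11), (7, y, 26, 13, 5)}
Selection A != q: {(6, p, 39, 19, 9), (6, p, 7, 19, 9), (6, v, 39, 19, 9), (6, v, 7, 19, 9), (6, z, 39, 19, 9), (6, z, 7, 19, 9), (7, t, 26, 13, 11), (7, t, 26, 13, 5), (7, y, 26, 13, 11), (7, y, 26, 13, 5)}
π[C, A]: project onto (C, A) (5 duplicate(s) eliminated) → {(6, p), (6, v), (6, z), (7, t), (7, y)}

{(6, p), (6, v), (6, z), (7, t), (7, y)}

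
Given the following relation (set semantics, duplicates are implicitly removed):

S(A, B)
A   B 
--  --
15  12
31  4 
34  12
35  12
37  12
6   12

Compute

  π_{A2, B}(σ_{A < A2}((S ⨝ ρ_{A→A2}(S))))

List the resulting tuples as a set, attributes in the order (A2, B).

ρ[A→A2]: schema becomes (A2, B); tuples unchanged.
S ⋈ ρ_{A→A2}(S) (natural join on B): {(15, 12, 15), (15, 12, 34), (15, 12, 35), (15, 12, 37), (15, 12, 6), (31, 4, 31), (34, 12, 15), (34, 12, 34), (34, 12, 35), (34, 12, 37), (34, 12, 6), (35, 12, 15), (35, 12, 34), (35, 12, 35), (35, 12, 37), (35, 12, 6), (37, 12, 15), (37, 12, 34), (37, 12, 35), (37, 12, 37), (37, 12, 6), (6, 12, 15), (6, 12, 34), (6, 12, 35), (6, 12, 37), (6, 12, 6)}
σ[A < A2]: keep tuples satisfying A < A2 → {(15, 12, 34), (15, 12, 35), (15, 12, 37), (34, 12, 35), (34, 12, 37), (35, 12, 37), (6, 12, 15), (6, 12, 34), (6, 12, 35), (6, 12, 37)}
π_{A2, B} gives {(15, 12), (34, 12), (35, 12), (37, 12)} (6 duplicate(s) eliminated).

{(15, 12), (34, 12), (35, 12), (37, 12)}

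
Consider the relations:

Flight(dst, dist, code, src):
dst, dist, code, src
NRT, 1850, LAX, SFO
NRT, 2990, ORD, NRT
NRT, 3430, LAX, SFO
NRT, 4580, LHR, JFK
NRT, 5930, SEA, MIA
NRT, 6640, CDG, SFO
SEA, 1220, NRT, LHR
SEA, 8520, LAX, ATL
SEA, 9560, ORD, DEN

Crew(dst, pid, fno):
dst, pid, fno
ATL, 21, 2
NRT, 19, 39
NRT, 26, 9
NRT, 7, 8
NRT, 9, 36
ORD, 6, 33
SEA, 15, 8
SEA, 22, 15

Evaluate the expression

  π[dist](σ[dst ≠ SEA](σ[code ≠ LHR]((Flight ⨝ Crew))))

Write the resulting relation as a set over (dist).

{1850, 2990, 3430, 5930, 6640}

Joining Flight and Crew on dst yields {(NRT, 1850, LAX, SFO, 19, 39), (NRT, 1850, LAX, SFO, 26, 9), (NRT, 1850, LAX, SFO, 7, 8), (NRT, 1850, LAX, SFO, 9, 36), (NRT, 2990, ORD, NRT, 19, 39), (NRT, 2990, ORD, NRT, 26, 9), (NRT, 2990, ORD, NRT, 7, 8), (NRT, 2990, ORD, NRT, 9, 36), (NRT, 3430, LAX, SFO, 19, 39), (NRT, 3430, LAX, SFO, 26, 9), (NRT, 3430, LAX, SFO, 7, 8), (NRT, 3430, LAX, SFO, 9, 36), (NRT, 4580, LHR, JFK, 19, 39), (NRT, 4580, LHR, JFK, 26, 9), (NRT, 4580, LHR, JFK, 7, 8), (NRT, 4580, LHR, JFK, 9, 36), (NRT, 5930, SEA, MIA, 19, 39), (NRT, 5930, SEA, MIA, 26, 9), (NRT, 5930, SEA, MIA, 7, 8), (NRT, 5930, SEA, MIA, 9, 36), (NRT, 6640, CDG, SFO, 19, 39), (NRT, 6640, CDG, SFO, 26, 9), (NRT, 6640, CDG, SFO, 7, 8), (NRT, 6640, CDG, SFO, 9, 36), (SEA, 1220, NRT, LHR, 15, 8), (SEA, 1220, NRT, LHR, 22, 15), (SEA, 8520, LAX, ATL, 15, 8), (SEA, 8520, LAX, ATL, 22, 15), (SEA, 9560, ORD, DEN, 15, 8), (SEA, 9560, ORD, DEN, 22, 15)}.
Apply σ_{code ≠ LHR}; surviving tuples: {(NRT, 1850, LAX, SFO, 19, 39), (NRT, 1850, LAX, SFO, 26, 9), (NRT, 1850, LAX, SFO, 7, 8), (NRT, 1850, LAX, SFO, 9, 36), (NRT, 2990, ORD, NRT, 19, 39), (NRT, 2990, ORD, NRT, 26, 9), (NRT, 2990, ORD, NRT, 7, 8), (NRT, 2990, ORD, NRT, 9, 36), (NRT, 3430, LAX, SFO, 19, 39), (NRT, 3430, LAX, SFO, 26, 9), (NRT, 3430, LAX, SFO, 7, 8), (NRT, 3430, LAX, SFO, 9, 36), (NRT, 5930, SEA, MIA, 19, 39), (NRT, 5930, SEA, MIA, 26, 9), (NRT, 5930, SEA, MIA, 7, 8), (NRT, 5930, SEA, MIA, 9, 36), (NRT, 6640, CDG, SFO, 19, 39), (NRT, 6640, CDG, SFO, 26, 9), (NRT, 6640, CDG, SFO, 7, 8), (NRT, 6640, CDG, SFO, 9, 36), (SEA, 1220, NRT, LHR, 15, 8), (SEA, 1220, NRT, LHR, 22, 15), (SEA, 8520, LAX, ATL, 15, 8), (SEA, 8520, LAX, ATL, 22, 15), (SEA, 9560, ORD, DEN, 15, 8), (SEA, 9560, ORD, DEN, 22, 15)}
Apply σ_{dst ≠ SEA}; surviving tuples: {(NRT, 1850, LAX, SFO, 19, 39), (NRT, 1850, LAX, SFO, 26, 9), (NRT, 1850, LAX, SFO, 7, 8), (NRT, 1850, LAX, SFO, 9, 36), (NRT, 2990, ORD, NRT, 19, 39), (NRT, 2990, ORD, NRT, 26, 9), (NRT, 2990, ORD, NRT, 7, 8), (NRT, 2990, ORD, NRT, 9, 36), (NRT, 3430, LAX, SFO, 19, 39), (NRT, 3430, LAX, SFO, 26, 9), (NRT, 3430, LAX, SFO, 7, 8), (NRT, 3430, LAX, SFO, 9, 36), (NRT, 5930, SEA, MIA, 19, 39), (NRT, 5930, SEA, MIA, 26, 9), (NRT, 5930, SEA, MIA, 7, 8), (NRT, 5930, SEA, MIA, 9, 36), (NRT, 6640, CDG, SFO, 19, 39), (NRT, 6640, CDG, SFO, 26, 9), (NRT, 6640, CDG, SFO, 7, 8), (NRT, 6640, CDG, SFO, 9, 36)}
π_{dist} gives {1850, 2990, 3430, 5930, 6640} (15 duplicate(s) eliminated).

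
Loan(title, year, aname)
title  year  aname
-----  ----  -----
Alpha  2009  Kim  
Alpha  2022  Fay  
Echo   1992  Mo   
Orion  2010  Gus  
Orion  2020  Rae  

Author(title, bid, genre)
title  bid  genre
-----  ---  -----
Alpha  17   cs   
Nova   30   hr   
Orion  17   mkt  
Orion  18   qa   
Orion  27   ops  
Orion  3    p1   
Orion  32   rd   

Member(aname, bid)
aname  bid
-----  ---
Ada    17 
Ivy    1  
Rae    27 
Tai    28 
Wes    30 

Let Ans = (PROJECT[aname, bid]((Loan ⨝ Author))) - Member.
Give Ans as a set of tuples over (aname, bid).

Natural join on title: {(Alpha, 2009, Kim, 17, cs), (Alpha, 2022, Fay, 17, cs), (Orion, 2010, Gus, 17, mkt), (Orion, 2010, Gus, 18, qa), (Orion, 2010, Gus, 27, ops), (Orion, 2010, Gus, 3, p1), (Orion, 2010, Gus, 32, rd), (Orion, 2020, Rae, 17, mkt), (Orion, 2020, Rae, 18, qa), (Orion, 2020, Rae, 27, ops), (Orion, 2020, Rae, 3, p1), (Orion, 2020, Rae, 32, rd)}
Projecting to aname, bid: {(Fay, 17), (Gus, 17), (Gus, 18), (Gus, 27), (Gus, 3), (Gus, 32), (Kim, 17), (Rae, 17), (Rae, 18), (Rae, 27), (Rae, 3), (Rae, 32)}
Taking the difference: {(Fay, 17), (Gus, 17), (Gus, 18), (Gus, 27), (Gus, 3), (Gus, 32), (Kim, 17), (Rae, 17), (Rae, 18), (Rae, 3), (Rae, 32)}

{(Fay, 17), (Gus, 17), (Gus, 18), (Gus, 27), (Gus, 3), (Gus, 32), (Kim, 17), (Rae, 17), (Rae, 18), (Rae, 3), (Rae, 32)}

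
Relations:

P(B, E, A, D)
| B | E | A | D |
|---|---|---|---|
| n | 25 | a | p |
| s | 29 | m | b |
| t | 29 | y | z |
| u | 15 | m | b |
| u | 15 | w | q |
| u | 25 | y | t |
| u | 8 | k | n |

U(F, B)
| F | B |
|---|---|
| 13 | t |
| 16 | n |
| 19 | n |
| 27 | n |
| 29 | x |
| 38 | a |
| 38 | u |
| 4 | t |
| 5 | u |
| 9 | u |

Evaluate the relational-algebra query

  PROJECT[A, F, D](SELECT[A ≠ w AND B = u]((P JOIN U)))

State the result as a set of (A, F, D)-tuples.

Joining P and U on B yields {(n, 25, a, p, 16), (n, 25, a, p, 19), (n, 25, a, p, 27), (t, 29, y, z, 13), (t, 29, y, z, 4), (u, 15, m, b, 38), (u, 15, m, b, 5), (u, 15, m, b, 9), (u, 15, w, q, 38), (u, 15, w, q, 5), (u, 15, w, q, 9), (u, 25, y, t, 38), (u, 25, y, t, 5), (u, 25, y, t, 9), (u, 8, k, n, 38), (u, 8, k, n, 5), (u, 8, k, n, 9)}.
Apply σ_{A ≠ w AND B = u}; surviving tuples: {(u, 15, m, b, 38), (u, 15, m, b, 5), (u, 15, m, b, 9), (u, 25, y, t, 38), (u, 25, y, t, 5), (u, 25, y, t, 9), (u, 8, k, n, 38), (u, 8, k, n, 5), (u, 8, k, n, 9)}
π[A, F, D]: project onto (A, F, D) → {(k, 38, n), (k, 5, n), (k, 9, n), (m, 38, b), (m, 5, b), (m, 9, b), (y, 38, t), (y, 5, t), (y, 9, t)}

{(k, 38, n), (k, 5, n), (k, 9, n), (m, 38, b), (m, 5, b), (m, 9, b), (y, 38, t), (y, 5, t), (y, 9, t)}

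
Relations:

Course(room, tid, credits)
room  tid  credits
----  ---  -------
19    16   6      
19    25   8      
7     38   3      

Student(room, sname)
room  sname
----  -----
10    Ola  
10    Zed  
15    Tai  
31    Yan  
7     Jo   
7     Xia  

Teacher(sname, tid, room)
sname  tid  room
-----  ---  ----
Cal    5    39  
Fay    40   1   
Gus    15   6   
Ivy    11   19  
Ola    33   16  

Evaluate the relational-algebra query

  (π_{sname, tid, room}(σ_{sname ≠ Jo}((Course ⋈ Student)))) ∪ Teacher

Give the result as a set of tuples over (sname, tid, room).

Natural join on room: {(7, 38, 3, Jo), (7, 38, 3, Xia)}
σ[sname ≠ Jo]: keep tuples satisfying sname ≠ Jo → {(7, 38, 3, Xia)}
π_{sname, tid, room} gives {(Xia, 38, 7)}.
Set union of the two operands is {(Cal, 5, 39), (Fay, 40, 1), (Gus, 15, 6), (Ivy, 11, 19), (Ola, 33, 16), (Xia, 38, 7)}.

{(Cal, 5, 39), (Fay, 40, 1), (Gus, 15, 6), (Ivy, 11, 19), (Ola, 33, 16), (Xia, 38, 7)}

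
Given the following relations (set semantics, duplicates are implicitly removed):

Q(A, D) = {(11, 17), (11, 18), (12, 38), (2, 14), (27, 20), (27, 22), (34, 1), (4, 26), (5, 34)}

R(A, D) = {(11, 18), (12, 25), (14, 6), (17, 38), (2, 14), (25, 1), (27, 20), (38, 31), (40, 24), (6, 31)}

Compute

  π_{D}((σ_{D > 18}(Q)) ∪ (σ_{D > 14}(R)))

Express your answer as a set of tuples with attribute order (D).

σ[D > 18]: keep tuples satisfying D > 18 → {(12, 38), (27, 20), (27, 22), (4, 26), (5, 34)}
σ[D > 14]: keep tuples satisfying D > 14 → {(11, 18), (12, 25), (17, 38), (27, 20), (38, 31), (40, 24), (6, 31)}
Set union of the two operands is {(11, 18), (12, 25), (12, 38), (17, 38), (27, 20), (27, 22), (38, 31), (4, 26), (40, 24), (5, 34), (6, 31)}.
Keep only column(s) D (2 duplicate(s) eliminated): {18, 20, 22, 24, 25, 26, 31, 34, 38}

{18, 20, 22, 24, 25, 26, 31, 34, 38}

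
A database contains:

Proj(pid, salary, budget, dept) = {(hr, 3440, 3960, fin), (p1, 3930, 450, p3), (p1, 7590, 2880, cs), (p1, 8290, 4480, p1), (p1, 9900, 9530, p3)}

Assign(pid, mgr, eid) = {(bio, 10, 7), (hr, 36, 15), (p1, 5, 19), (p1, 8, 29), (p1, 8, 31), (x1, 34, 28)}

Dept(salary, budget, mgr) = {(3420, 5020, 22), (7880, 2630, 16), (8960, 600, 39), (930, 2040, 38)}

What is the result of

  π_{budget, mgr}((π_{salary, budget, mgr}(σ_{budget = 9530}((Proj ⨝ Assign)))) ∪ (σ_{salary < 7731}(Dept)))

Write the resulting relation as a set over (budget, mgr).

{(2040, 38), (5020, 22), (9530, 5), (9530, 8)}

Natural join on pid: {(hr, 3440, 3960, fin, 36, 15), (p1, 3930, 450, p3, 5, 19), (p1, 3930, 450, p3, 8, 29), (p1, 3930, 450, p3, 8, 31), (p1, 7590, 2880, cs, 5, 19), (p1, 7590, 2880, cs, 8, 29), (p1, 7590, 2880, cs, 8, 31), (p1, 8290, 4480, p1, 5, 19), (p1, 8290, 4480, p1, 8, 29), (p1, 8290, 4480, p1, 8, 31), (p1, 9900, 9530, p3, 5, 19), (p1, 9900, 9530, p3, 8, 29), (p1, 9900, 9530, p3, 8, 31)}
Filtering on budget = 9530 leaves {(p1, 9900, 9530, p3, 5, 19), (p1, 9900, 9530, p3, 8, 29), (p1, 9900, 9530, p3, 8, 31)}.
Keep only column(s) salary, budget, mgr (1 duplicate(s) eliminated): {(9900, 9530, 5), (9900, 9530, 8)}
Filtering on salary < 7731 leaves {(3420, 5020, 22), (930, 2040, 38)}.
Set union of the two operands is {(3420, 5020, 22), (930, 2040, 38), (9900, 9530, 5), (9900, 9530, 8)}.
Keep only column(s) budget, mgr: {(2040, 38), (5020, 22), (9530, 5), (9530, 8)}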